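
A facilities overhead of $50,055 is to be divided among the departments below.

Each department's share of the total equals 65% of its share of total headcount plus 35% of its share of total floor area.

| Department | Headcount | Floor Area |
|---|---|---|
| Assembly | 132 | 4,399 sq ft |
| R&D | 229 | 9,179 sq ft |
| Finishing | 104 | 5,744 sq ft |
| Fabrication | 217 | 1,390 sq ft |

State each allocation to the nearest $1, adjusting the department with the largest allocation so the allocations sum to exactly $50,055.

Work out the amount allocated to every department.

Headcount total 682; floor area total 20,712.
Blended shares (65% headcount + 35% floor area): Assembly 0.2001; R&D 0.3734; Finishing 0.1962; Fabrication 0.2303.
Unrounded shares: Assembly 10,018.14; R&D 18,688.82; Finishing 9,820.03; Fabrication 11,528.02.
Rounded to nearest $1: Assembly $10,018; R&D $18,689; Finishing $9,820; Fabrication $11,528. Sum = $50,055.
Sum already equals the total — no adjustment.

Assembly: $10,018; R&D: $18,689; Finishing: $9,820; Fabrication: $11,528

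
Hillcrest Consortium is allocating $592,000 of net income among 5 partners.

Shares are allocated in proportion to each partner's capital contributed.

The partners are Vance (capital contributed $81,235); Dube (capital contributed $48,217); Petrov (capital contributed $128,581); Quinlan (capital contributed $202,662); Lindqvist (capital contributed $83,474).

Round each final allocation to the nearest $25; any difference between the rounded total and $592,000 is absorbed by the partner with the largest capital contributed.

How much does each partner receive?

Vance: $88,375; Dube: $52,450; Petrov: $139,875; Quinlan: $220,500; Lindqvist: $90,800

Combined capital contributed = 81,235 + 48,217 + 128,581 + 202,662 + 83,474 = 544,169.
Unrounded shares: Vance 88,375.34; Dube 52,455.15; Petrov 139,882.93; Quinlan 220,475.45; Lindqvist 90,811.14.
At nearest $25: Vance $88,375; Dube $52,450; Petrov $139,875; Quinlan $220,475; Lindqvist $90,800. Sum = $591,975.
Difference $592,000 − $591,975 = +$25 applied to largest capital contributed (Quinlan): Quinlan becomes $220,500.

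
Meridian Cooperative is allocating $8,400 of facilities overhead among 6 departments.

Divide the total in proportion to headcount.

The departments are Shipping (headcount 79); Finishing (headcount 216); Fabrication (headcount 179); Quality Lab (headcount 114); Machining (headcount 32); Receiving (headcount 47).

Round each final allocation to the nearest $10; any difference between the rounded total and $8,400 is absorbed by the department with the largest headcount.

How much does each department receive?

Shipping: $990; Finishing: $2,730; Fabrication: $2,250; Quality Lab: $1,440; Machining: $400; Receiving: $590

Headcount total: 667.
Pro-rata amounts: Shipping 79/667 × $8,400 = 994.90; Finishing 216/667 × $8,400 = 2,720.24; Fabrication 179/667 × $8,400 = 2,254.27; Quality Lab 114/667 × $8,400 = 1,435.68; Machining 32/667 × $8,400 = 403.00; Receiving 47/667 × $8,400 = 591.90.
After rounding ($10): Shipping $990; Finishing $2,720; Fabrication $2,250; Quality Lab $1,440; Machining $400; Receiving $590. Sum = $8,390.
Difference $8,400 − $8,390 = +$10 applied to largest headcount (Finishing): Finishing becomes $2,730.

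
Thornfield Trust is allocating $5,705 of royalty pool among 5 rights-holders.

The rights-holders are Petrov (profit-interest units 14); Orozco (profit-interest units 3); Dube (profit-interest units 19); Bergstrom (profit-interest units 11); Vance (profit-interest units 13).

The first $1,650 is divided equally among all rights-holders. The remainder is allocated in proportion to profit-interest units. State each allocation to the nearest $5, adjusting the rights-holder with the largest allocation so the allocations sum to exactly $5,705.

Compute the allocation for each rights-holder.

First tranche $1,650 split equally: $330 each.
Remainder $4,055 by profit-interest units (total 60): Petrov 946.17 → $945; Orozco 202.75 → $205; Dube 1,284.08 → $1,285; Bergstrom 743.42 → $745; Vance 878.58 → $880.
Rounding difference −$5 on remainder applied to Dube.
Totals: Petrov $330 + $945 = $1,275; Orozco $330 + $205 = $535; Dube $330 + $1,280 = $1,610; Bergstrom $330 + $745 = $1,075; Vance $330 + $880 = $1,210.

Petrov: $1,275 · Orozco: $535 · Dube: $1,610 · Bergstrom: $1,075 · Vance: $1,210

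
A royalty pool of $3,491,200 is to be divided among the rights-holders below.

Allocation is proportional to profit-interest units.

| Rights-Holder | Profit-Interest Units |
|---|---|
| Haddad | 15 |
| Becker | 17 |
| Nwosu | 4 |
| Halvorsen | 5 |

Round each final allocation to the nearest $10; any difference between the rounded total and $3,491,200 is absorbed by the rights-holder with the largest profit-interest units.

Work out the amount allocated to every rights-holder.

Total profit-interest units = 15 + 17 + 4 + 5 = 41.
Raw shares: Haddad 1,277,268.29; Becker 1,447,570.73; Nwosu 340,604.88; Halvorsen 425,756.10.
At nearest $10: Haddad $1,277,270; Becker $1,447,570; Nwosu $340,600; Halvorsen $425,760. Sum = $3,491,200.
Rounded total matches; no reconciliation needed.

Haddad: $1,277,270 · Becker: $1,447,570 · Nwosu: $340,600 · Halvorsen: $425,760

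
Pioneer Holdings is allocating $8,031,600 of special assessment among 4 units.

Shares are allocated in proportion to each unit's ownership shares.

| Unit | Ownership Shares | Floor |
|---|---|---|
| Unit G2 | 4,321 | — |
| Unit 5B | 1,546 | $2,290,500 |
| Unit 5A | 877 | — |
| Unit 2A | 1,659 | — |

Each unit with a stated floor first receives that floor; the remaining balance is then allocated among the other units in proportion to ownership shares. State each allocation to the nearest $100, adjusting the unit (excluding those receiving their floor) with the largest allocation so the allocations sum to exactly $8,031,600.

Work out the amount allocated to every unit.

Minimums first: Unit 5B $2,290,500. Balance $5,741,100.
Balance split over remaining ownership shares 6,857: Unit G2 3,617,805.61 → $3,617,800; Unit 5A 734,278.07 → $734,300; Unit 2A 1,389,016.32 → $1,389,000.

Unit G2: $3,617,800 · Unit 5B: $2,290,500 · Unit 5A: $734,300 · Unit 2A: $1,389,000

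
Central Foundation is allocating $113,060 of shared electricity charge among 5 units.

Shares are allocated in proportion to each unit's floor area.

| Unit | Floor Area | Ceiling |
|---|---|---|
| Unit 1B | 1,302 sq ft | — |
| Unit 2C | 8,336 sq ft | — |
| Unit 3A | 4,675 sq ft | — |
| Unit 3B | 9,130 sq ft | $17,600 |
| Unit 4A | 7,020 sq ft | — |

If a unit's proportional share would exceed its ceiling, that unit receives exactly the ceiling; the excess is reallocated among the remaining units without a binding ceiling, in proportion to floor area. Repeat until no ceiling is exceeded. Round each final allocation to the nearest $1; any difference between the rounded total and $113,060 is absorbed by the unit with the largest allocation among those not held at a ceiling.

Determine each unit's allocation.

Unit 1B: $5,826 · Unit 2C: $37,302 · Unit 3A: $20,919 · Unit 3B: $17,600 · Unit 4A: $31,413

Floor area total: 30,463.
Pro-rata shares before constraints: Unit 1B 4,832.23; Unit 2C 30,938.13; Unit 3A 17,350.74; Unit 3B 33,884.97; Unit 4A 26,053.94.
Cap binds for Unit 3B ($17,600); residual $95,460 reallocated over remaining floor area 21,333.
Redistributed shares: Unit 1B 5,826.13 → $5,826; Unit 2C 37,301.58 → $37,302; Unit 3A 20,919.49 → $20,919; Unit 4A 31,412.80 → $31,413.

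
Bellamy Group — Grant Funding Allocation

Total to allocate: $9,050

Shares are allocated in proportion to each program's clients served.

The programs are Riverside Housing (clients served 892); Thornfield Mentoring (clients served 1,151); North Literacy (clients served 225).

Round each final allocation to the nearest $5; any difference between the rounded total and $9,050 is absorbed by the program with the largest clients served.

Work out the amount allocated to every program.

Riverside Housing: $3,560; Thornfield Mentoring: $4,590; North Literacy: $900

Clients served total: 2,268.
Unrounded shares: Riverside Housing 892/2,268 × $9,050 = 3,559.35; Thornfield Mentoring 1,151/2,268 × $9,050 = 4,592.84; North Literacy 225/2,268 × $9,050 = 897.82.
At nearest $5: Riverside Housing $3,560; Thornfield Mentoring $4,595; North Literacy $900. Sum = $9,055.
Difference $9,050 − $9,055 = −$5 applied to largest clients served (Thornfield Mentoring): Thornfield Mentoring becomes $4,590.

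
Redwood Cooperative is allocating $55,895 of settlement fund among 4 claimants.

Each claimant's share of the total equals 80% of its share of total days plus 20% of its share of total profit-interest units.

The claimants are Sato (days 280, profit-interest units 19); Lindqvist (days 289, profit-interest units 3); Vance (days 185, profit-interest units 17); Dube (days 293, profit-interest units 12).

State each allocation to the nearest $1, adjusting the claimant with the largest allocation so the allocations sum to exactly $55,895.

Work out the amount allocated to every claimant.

Sato: $16,124 · Lindqvist: $13,000 · Vance: $11,627 · Dube: $15,144

Totals — days 1,047, profit-interest units 51.
Composite weights (80% days + 20% profit-interest units): Sato 0.2885; Lindqvist 0.2326; Vance 0.2080; Dube 0.2709.
Unrounded shares: Sato 16,123.16; Lindqvist 13,000.40; Vance 11,627.44; Dube 15,144.00.
At nearest $1: Sato $16,123; Lindqvist $13,000; Vance $11,627; Dube $15,144. Sum = $55,894.
Difference $55,895 − $55,894 = +$1 applied to largest allocation (Sato): Sato becomes $16,124.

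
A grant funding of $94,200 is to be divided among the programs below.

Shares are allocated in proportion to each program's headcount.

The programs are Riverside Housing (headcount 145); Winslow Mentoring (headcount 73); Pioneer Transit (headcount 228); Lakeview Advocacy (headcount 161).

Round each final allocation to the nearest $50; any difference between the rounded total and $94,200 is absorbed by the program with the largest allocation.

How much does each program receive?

Riverside Housing: $22,500 · Winslow Mentoring: $11,350 · Pioneer Transit: $35,350 · Lakeview Advocacy: $25,000

Sum of headcount: 607.
Pro-rata amounts: Riverside Housing 145/607 × $94,200 = 22,502.47; Winslow Mentoring 73/607 × $94,200 = 11,328.83; Pioneer Transit 228/607 × $94,200 = 35,383.20; Lakeview Advocacy 161/607 × $94,200 = 24,985.50.
At nearest $50: Riverside Housing $22,500; Winslow Mentoring $11,350; Pioneer Transit $35,400; Lakeview Advocacy $25,000. Sum = $94,250.
Difference $94,200 − $94,250 = −$50 applied to largest allocation (Pioneer Transit): Pioneer Transit becomes $35,350.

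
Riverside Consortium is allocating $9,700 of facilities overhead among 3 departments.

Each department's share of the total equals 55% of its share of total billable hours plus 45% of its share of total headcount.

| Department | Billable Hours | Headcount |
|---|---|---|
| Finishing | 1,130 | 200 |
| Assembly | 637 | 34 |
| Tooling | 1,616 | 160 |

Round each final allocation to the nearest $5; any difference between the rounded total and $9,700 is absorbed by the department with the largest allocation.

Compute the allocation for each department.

Finishing: $4,000; Assembly: $1,380; Tooling: $4,320

Billable hours total 3,383; headcount total 394.
Combined weights (55% billable hours + 45% headcount): Finishing 0.4121; Assembly 0.1424; Tooling 0.4455.
Proportional shares: Finishing 3,997.75; Assembly 1,381.23; Tooling 4,321.03.
At nearest $5: Finishing $4,000; Assembly $1,380; Tooling $4,320. Sum = $9,700.
No rounding difference to absorb.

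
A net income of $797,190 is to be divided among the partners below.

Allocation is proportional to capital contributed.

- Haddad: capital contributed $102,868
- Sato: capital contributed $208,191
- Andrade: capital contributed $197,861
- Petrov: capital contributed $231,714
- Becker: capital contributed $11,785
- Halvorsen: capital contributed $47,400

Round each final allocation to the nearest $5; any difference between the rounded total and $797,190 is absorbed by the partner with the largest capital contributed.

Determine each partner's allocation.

Haddad: $102,530 · Sato: $207,505 · Andrade: $197,210 · Petrov: $230,955 · Becker: $11,745 · Halvorsen: $47,245

Sum of capital contributed: 799,819.
Pro-rata amounts: Haddad 102,868/799,819 × $797,190 = 102,529.87; Sato 208,191/799,819 × $797,190 = 207,506.68; Andrade 197,861/799,819 × $797,190 = 197,210.63; Petrov 231,714/799,819 × $797,190 = 230,952.36; Becker 11,785/799,819 × $797,190 = 11,746.26; Halvorsen 47,400/799,819 × $797,190 = 47,244.20.
At nearest $5: Haddad $102,530; Sato $207,505; Andrade $197,210; Petrov $230,950; Becker $11,745; Halvorsen $47,245. Sum = $797,185.
Difference $797,190 − $797,185 = +$5 applied to largest capital contributed (Petrov): Petrov becomes $230,955.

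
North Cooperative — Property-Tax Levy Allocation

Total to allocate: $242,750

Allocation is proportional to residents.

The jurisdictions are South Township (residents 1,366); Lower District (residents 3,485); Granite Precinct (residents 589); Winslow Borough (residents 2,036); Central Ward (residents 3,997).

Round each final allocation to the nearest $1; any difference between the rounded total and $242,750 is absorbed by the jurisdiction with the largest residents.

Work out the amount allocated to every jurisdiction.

Combined residents = 11,473.
Unrounded shares: South Township 1,366/11,473 × $242,750 = 28,902.34; Lower District 3,485/11,473 × $242,750 = 73,736.93; Granite Precinct 589/11,473 × $242,750 = 12,462.28; Winslow Borough 2,036/11,473 × $242,750 = 43,078.45; Central Ward 3,997/11,473 × $242,750 = 84,570.01.
Rounded to nearest $1: South Township $28,902; Lower District $73,737; Granite Precinct $12,462; Winslow Borough $43,078; Central Ward $84,570. Sum = $242,749.
Difference $242,750 − $242,749 = +$1 applied to largest residents (Central Ward): Central Ward becomes $84,571.

South Township: $28,902 | Lower District: $73,737 | Granite Precinct: $12,462 | Winslow Borough: $43,078 | Central Ward: $84,571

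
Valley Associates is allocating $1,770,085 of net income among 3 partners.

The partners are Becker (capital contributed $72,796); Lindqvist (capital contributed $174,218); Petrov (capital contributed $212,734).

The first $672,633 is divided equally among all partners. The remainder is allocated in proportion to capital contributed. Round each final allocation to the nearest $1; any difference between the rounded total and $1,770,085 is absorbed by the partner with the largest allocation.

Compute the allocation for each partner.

Becker: $397,980 | Lindqvist: $640,082 | Petrov: $732,023

$672,633 shared equally gives $224,211 per partner.
Remainder $1,097,452 by capital contributed (total 459,748): Becker 173,769.36 → $173,769; Lindqvist 415,871.07 → $415,871; Petrov 507,811.57 → $507,812.
Totals: Becker $224,211 + $173,769 = $397,980; Lindqvist $224,211 + $415,871 = $640,082; Petrov $224,211 + $507,812 = $732,023.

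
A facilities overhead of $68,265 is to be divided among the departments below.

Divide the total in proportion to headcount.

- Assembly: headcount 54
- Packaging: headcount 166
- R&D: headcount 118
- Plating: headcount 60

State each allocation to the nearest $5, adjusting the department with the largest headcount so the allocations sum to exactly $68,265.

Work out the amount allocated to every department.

Assembly: $9,260 · Packaging: $28,475 · R&D: $20,240 · Plating: $10,290

Sum of headcount: 398.
Unrounded shares: Assembly 54/398 × $68,265 = 9,262.09; Packaging 166/398 × $68,265 = 28,472.34; R&D 118/398 × $68,265 = 20,239.37; Plating 60/398 × $68,265 = 10,291.21.
At nearest $5: Assembly $9,260; Packaging $28,470; R&D $20,240; Plating $10,290. Sum = $68,260.
Difference $68,265 − $68,260 = +$5 applied to largest headcount (Packaging): Packaging becomes $28,475.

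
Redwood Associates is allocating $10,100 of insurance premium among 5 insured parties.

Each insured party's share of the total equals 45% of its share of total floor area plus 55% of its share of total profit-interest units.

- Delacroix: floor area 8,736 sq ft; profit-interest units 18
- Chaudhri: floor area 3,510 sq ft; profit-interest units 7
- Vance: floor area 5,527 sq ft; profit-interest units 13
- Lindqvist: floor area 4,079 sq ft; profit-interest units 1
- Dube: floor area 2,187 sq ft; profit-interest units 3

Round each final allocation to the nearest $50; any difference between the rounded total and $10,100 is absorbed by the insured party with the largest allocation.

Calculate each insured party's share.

Delacroix: $4,050; Chaudhri: $1,600; Vance: $2,750; Lindqvist: $900; Dube: $800

Totals — floor area 24,039, profit-interest units 42.
Composite weights (45% floor area + 55% profit-interest units): Delacroix 0.3992; Chaudhri 0.1574; Vance 0.2737; Lindqvist 0.0895; Dube 0.0802.
Proportional shares: Delacroix 4,032.41; Chaudhri 1,589.46; Vance 2,764.38; Lindqvist 903.47; Dube 810.28.
After rounding ($50): Delacroix $4,050; Chaudhri $1,600; Vance $2,750; Lindqvist $900; Dube $800. Sum = $10,100.
No rounding difference to absorb.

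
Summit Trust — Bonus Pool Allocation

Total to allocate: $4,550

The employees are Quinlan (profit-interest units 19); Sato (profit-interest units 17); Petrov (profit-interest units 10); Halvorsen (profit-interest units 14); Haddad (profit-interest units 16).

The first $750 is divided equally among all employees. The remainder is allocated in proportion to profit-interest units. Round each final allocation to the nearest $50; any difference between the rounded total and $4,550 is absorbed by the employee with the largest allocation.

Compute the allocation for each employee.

Quinlan: $1,100 · Sato: $1,000 · Petrov: $650 · Halvorsen: $850 · Haddad: $950

Equal tier: $750 ÷ 5 = $150 apiece.
Remainder $3,800 by profit-interest units (total 76): Quinlan 950.00 → $950; Sato 850.00 → $850; Petrov 500.00 → $500; Halvorsen 700.00 → $700; Haddad 800.00 → $800.
Totals: Quinlan $150 + $950 = $1,100; Sato $150 + $850 = $1,000; Petrov $150 + $500 = $650; Halvorsen $150 + $700 = $850; Haddad $150 + $800 = $950.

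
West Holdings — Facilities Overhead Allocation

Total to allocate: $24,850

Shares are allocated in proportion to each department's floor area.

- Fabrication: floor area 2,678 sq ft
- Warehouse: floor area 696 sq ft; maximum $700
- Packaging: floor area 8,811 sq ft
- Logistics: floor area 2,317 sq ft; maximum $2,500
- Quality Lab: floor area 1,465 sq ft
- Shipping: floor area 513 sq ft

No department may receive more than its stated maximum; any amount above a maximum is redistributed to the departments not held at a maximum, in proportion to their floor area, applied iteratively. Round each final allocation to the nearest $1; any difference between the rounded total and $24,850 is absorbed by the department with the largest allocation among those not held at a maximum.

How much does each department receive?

Fabrication: $4,305 · Warehouse: $700 · Packaging: $14,165 · Logistics: $2,500 · Quality Lab: $2,355 · Shipping: $825

Floor area total: 16,480.
Unconstrained shares: Fabrication 4,038.12; Warehouse 1,049.49; Packaging 13,286.00; Logistics 3,493.78; Quality Lab 2,209.06; Shipping 773.55.
Capped: Warehouse ($700), Logistics ($2,500); remaining pool $21,650 reallocated over remaining floor area 13,467.
Remaining shares: Fabrication 4,305.24 → $4,305; Packaging 14,164.86 → $14,165; Quality Lab 2,355.18 → $2,355; Shipping 824.72 → $825.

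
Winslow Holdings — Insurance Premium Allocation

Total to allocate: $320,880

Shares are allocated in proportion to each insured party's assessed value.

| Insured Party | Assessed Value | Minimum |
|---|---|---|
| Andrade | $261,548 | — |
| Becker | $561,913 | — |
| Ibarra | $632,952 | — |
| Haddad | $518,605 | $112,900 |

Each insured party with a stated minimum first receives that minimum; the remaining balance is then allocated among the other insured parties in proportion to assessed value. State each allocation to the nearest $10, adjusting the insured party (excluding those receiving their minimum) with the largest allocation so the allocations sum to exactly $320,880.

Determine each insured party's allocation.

Andrade: $37,350 · Becker: $80,240 · Ibarra: $90,390 · Haddad: $112,900

Minimums first: Haddad $112,900. Balance $207,980.
Balance split over remaining assessed value 1,456,413: Andrade 37,349.81 → $37,350; Becker 80,242.81 → $80,240; Ibarra 90,387.38 → $90,390.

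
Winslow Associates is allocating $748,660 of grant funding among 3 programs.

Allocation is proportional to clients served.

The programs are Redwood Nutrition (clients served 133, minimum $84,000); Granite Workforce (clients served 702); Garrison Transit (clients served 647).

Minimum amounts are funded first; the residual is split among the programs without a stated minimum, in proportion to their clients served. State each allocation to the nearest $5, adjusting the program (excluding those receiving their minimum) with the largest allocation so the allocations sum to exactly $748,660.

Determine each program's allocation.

Redwood Nutrition: $84,000 · Granite Workforce: $345,880 · Garrison Transit: $318,780

Fund the minimums — Redwood Nutrition $84,000. Residual $664,660.
Residual split over remaining clients served 1,349: Granite Workforce 345,879.41 → $345,880; Garrison Transit 318,780.59 → $318,780.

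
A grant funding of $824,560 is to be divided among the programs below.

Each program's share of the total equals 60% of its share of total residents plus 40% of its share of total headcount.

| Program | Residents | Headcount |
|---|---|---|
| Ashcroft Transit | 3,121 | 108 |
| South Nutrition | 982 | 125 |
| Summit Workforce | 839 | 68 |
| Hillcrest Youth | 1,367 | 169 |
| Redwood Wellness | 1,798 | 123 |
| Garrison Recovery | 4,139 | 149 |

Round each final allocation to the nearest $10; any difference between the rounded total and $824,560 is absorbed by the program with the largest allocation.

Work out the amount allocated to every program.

Ashcroft Transit: $174,090 · South Nutrition: $95,240 · Summit Workforce: $64,120 · Hillcrest Youth: $130,350 · Redwood Wellness: $127,310 · Garrison Recovery: $233,450

Residents total 12,246; headcount total 742.
Blended shares (60% residents + 40% headcount): Ashcroft Transit 0.2111; South Nutrition 0.1155; Summit Workforce 0.0778; Hillcrest Youth 0.1581; Redwood Wellness 0.1544; Garrison Recovery 0.2831.
Raw shares: Ashcroft Transit 174,094.52; South Nutrition 95,235.95; Summit Workforce 64,121.89; Hillcrest Youth 130,348.17; Redwood Wellness 127,313.18; Garrison Recovery 233,446.29.
After rounding ($10): Ashcroft Transit $174,090; South Nutrition $95,240; Summit Workforce $64,120; Hillcrest Youth $130,350; Redwood Wellness $127,310; Garrison Recovery $233,450. Sum = $824,560.
No rounding difference to absorb.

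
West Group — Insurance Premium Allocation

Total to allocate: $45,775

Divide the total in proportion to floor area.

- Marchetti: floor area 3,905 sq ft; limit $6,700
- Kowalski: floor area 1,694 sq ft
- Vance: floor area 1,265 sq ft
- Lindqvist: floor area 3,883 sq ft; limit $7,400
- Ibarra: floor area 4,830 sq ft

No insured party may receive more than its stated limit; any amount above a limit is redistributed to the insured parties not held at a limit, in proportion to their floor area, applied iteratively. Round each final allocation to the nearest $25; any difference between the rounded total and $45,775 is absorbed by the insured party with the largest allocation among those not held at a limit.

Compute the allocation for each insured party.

Total floor area = 15,577.
Unconstrained shares: Marchetti 11,475.34; Kowalski 4,978.03; Vance 3,717.36; Lindqvist 11,410.69; Ibarra 14,193.57.
Capped: Marchetti ($6,700), Lindqvist ($7,400); balance $31,675 reallocated over remaining floor area 7,789.
Remaining shares: Kowalski 6,888.88 → $6,900; Vance 5,144.29 → $5,150; Ibarra 19,641.83 → $19,650.
Rounding difference −$25 applied to Ibarra → $19,625.

Marchetti: $6,700; Kowalski: $6,900; Vance: $5,150; Lindqvist: $7,400; Ibarra: $19,625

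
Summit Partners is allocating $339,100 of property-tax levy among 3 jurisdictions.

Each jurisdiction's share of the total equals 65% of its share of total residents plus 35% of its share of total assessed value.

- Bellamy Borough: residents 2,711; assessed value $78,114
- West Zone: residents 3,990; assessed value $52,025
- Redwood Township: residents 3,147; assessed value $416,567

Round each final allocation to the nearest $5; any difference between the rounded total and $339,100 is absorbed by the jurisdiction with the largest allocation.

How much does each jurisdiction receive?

Residents total 9,848; assessed value total 546,706.
Combined weights (65% residents + 35% assessed value): Bellamy Borough 0.2289; West Zone 0.2967; Redwood Township 0.4744.
Raw shares: Bellamy Borough 77,634.65; West Zone 100,597.15; Redwood Township 160,868.20.
Rounded to nearest $5: Bellamy Borough $77,635; West Zone $100,595; Redwood Township $160,870. Sum = $339,100.
Sum already equals the total — no adjustment.

Bellamy Borough: $77,635 | West Zone: $100,595 | Redwood Township: $160,870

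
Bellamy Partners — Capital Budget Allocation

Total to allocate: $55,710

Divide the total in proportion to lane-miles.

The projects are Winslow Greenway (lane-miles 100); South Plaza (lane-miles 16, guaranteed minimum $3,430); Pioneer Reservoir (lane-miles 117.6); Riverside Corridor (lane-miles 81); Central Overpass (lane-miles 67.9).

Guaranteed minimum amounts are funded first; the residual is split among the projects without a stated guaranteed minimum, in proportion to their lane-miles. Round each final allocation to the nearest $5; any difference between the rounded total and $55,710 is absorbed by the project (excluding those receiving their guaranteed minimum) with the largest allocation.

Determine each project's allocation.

Winslow Greenway: $14,265 | South Plaza: $3,430 | Pioneer Reservoir: $16,775 | Riverside Corridor: $11,555 | Central Overpass: $9,685

Minimums first: South Plaza $3,430. Residual $52,280.
Residual split over remaining lane-miles 366.5: Winslow Greenway 14,264.67 → $14,265; Pioneer Reservoir 16,775.25 → $16,775; Riverside Corridor 11,554.38 → $11,555; Central Overpass 9,685.71 → $9,685.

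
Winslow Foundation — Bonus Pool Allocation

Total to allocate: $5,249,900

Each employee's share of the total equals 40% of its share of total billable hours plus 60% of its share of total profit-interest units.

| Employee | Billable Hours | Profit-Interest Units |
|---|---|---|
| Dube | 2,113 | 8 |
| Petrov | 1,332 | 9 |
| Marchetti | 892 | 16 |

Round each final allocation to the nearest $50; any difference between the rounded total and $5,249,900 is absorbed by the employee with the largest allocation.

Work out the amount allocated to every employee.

Billable hours total 4,337; profit-interest units total 33.
Composite weights (40% billable hours + 60% profit-interest units): Dube 0.3403; Petrov 0.2865; Marchetti 0.3732.
Unrounded shares: Dube 1,786,728.92; Petrov 1,504,024.22; Marchetti 1,959,146.87.
Rounded to nearest $50: Dube $1,786,750; Petrov $1,504,000; Marchetti $1,959,150. Sum = $5,249,900.
Sum already equals the total — no adjustment.

Dube: $1,786,750 · Petrov: $1,504,000 · Marchetti: $1,959,150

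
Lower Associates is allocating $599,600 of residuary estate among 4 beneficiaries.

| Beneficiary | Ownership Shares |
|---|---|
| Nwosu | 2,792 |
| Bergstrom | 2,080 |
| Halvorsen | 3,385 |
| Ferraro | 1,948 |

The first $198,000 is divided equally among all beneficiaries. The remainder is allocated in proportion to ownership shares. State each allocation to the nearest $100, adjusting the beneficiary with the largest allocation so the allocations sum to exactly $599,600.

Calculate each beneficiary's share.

Nwosu: $159,400 · Bergstrom: $131,400 · Halvorsen: $182,600 · Ferraro: $126,200

$198,000 shared equally gives $49,500 per beneficiary.
Remainder $401,600 by ownership shares (total 10,205): Nwosu 109,874.30 → $109,900; Bergstrom 81,854.78 → $81,900; Halvorsen 133,210.78 → $133,200; Ferraro 76,660.15 → $76,700.
Rounding difference −$100 on remainder applied to Halvorsen.
Totals: Nwosu $49,500 + $109,900 = $159,400; Bergstrom $49,500 + $81,900 = $131,400; Halvorsen $49,500 + $133,100 = $182,600; Ferraro $49,500 + $76,700 = $126,200.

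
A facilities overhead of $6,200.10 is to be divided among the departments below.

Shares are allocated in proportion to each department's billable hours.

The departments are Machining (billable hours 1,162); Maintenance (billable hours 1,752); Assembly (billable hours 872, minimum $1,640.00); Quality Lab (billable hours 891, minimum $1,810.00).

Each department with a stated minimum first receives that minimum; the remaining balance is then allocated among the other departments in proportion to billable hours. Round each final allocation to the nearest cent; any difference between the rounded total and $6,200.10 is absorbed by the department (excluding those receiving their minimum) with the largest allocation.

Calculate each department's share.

Guaranteed amounts: Assembly $1,640.00; Quality Lab $1,810.00. Balance $2,750.10.
Balance split over remaining billable hours 2,914: Machining 1,096.6425 → $1,096.64; Maintenance 1,653.4575 → $1,653.46.

Machining: $1,096.64; Maintenance: $1,653.46; Assembly: $1,640.00; Quality Lab: $1,810.00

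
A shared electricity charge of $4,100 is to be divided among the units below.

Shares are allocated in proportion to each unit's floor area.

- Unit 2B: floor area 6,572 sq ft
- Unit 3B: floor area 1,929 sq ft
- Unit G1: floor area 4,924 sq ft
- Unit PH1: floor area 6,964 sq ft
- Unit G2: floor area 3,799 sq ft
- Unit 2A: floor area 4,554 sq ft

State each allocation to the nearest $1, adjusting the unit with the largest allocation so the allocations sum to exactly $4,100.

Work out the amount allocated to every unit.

Unit 2B: $937; Unit 3B: $275; Unit G1: $702; Unit PH1: $994; Unit G2: $542; Unit 2A: $650

Floor area total: 28,742.
Raw shares: Unit 2B 6,572/28,742 × $4,100 = 937.49; Unit 3B 1,929/28,742 × $4,100 = 275.17; Unit G1 4,924/28,742 × $4,100 = 702.40; Unit PH1 6,964/28,742 × $4,100 = 993.40; Unit G2 3,799/28,742 × $4,100 = 541.92; Unit 2A 4,554/28,742 × $4,100 = 649.62.
At nearest $1: Unit 2B $937; Unit 3B $275; Unit G1 $702; Unit PH1 $993; Unit G2 $542; Unit 2A $650. Sum = $4,099.
Difference $4,100 − $4,099 = +$1 applied to largest allocation (Unit PH1): Unit PH1 becomes $994.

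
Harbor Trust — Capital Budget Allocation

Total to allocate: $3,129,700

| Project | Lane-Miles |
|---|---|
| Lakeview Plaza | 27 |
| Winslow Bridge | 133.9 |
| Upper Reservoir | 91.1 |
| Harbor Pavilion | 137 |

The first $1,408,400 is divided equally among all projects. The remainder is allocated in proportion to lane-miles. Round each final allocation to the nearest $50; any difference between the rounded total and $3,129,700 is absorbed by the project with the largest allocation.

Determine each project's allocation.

First tranche $1,408,400 split equally: $352,100 each.
Remainder $1,721,300 by lane-miles (total 389): Lakeview Plaza 119,473.26 → $119,450; Winslow Bridge 592,498.89 → $592,500; Upper Reservoir 403,111.65 → $403,100; Harbor Pavilion 606,216.20 → $606,200.
Rounding difference +$50 on remainder applied to Harbor Pavilion.
Totals: Lakeview Plaza $352,100 + $119,450 = $471,550; Winslow Bridge $352,100 + $592,500 = $944,600; Upper Reservoir $352,100 + $403,100 = $755,200; Harbor Pavilion $352,100 + $606,250 = $958,350.

Lakeview Plaza: $471,550; Winslow Bridge: $944,600; Upper Reservoir: $755,200; Harbor Pavilion: $958,350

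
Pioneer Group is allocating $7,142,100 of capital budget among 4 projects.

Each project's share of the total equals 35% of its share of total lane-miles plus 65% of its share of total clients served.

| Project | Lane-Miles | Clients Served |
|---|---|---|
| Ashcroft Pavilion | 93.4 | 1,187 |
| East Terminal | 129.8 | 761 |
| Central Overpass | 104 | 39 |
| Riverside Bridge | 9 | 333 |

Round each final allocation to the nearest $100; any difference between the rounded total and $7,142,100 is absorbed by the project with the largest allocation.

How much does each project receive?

Totals — lane-miles 336.2, clients served 2,320.
Blended shares (35% lane-miles + 65% clients served): Ashcroft Pavilion 0.4298; East Terminal 0.3483; Central Overpass 0.1192; Riverside Bridge 0.1027.
Raw shares: Ashcroft Pavilion 3,069,663.47; East Terminal 2,487,872.74; Central Overpass 851,306.98; Riverside Bridge 733,256.81.
Rounded to nearest $100: Ashcroft Pavilion $3,069,700; East Terminal $2,487,900; Central Overpass $851,300; Riverside Bridge $733,300. Sum = $7,142,200.
Difference $7,142,100 − $7,142,200 = −$100 applied to largest allocation (Ashcroft Pavilion): Ashcroft Pavilion becomes $3,069,600.

Ashcroft Pavilion: $3,069,600 · East Terminal: $2,487,900 · Central Overpass: $851,300 · Riverside Bridge: $733,300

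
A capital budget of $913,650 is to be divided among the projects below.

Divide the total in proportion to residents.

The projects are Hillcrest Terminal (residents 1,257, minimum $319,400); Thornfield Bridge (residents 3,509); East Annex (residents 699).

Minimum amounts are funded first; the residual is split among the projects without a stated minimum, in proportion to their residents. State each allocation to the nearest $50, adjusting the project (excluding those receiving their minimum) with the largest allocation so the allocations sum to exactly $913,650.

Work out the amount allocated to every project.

Hillcrest Terminal: $319,400 | Thornfield Bridge: $495,550 | East Annex: $98,700

Fund the minimums — Hillcrest Terminal $319,400. Remaining pool $594,250.
Remaining pool split over remaining residents 4,208: Thornfield Bridge 495,537.84 → $495,550; East Annex 98,712.16 → $98,700.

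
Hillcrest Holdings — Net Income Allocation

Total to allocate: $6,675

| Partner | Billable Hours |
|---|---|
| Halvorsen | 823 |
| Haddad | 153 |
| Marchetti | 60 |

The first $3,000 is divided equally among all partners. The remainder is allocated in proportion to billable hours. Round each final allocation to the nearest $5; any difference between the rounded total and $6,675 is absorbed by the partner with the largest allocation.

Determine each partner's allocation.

Halvorsen: $3,915 | Haddad: $1,545 | Marchetti: $1,215

First tranche $3,000 split equally: $1,000 each.
Remainder $3,675 by billable hours (total 1,036): Halvorsen 2,919.43 → $2,920; Haddad 542.74 → $545; Marchetti 212.84 → $215.
Rounding difference −$5 on remainder applied to Halvorsen.
Totals: Halvorsen $1,000 + $2,915 = $3,915; Haddad $1,000 + $545 = $1,545; Marchetti $1,000 + $215 = $1,215.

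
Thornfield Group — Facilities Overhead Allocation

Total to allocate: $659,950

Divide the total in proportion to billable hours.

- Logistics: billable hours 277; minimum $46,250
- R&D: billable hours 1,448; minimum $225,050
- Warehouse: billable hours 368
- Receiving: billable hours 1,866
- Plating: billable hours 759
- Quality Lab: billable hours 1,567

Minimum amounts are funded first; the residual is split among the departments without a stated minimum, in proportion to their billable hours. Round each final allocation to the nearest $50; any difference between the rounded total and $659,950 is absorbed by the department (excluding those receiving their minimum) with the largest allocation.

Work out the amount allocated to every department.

Guaranteed amounts: Logistics $46,250; R&D $225,050. Residual $388,650.
Residual split over remaining billable hours 4,560: Warehouse 31,364.74 → $31,350; Receiving 159,039.67 → $159,050; Plating 64,689.77 → $64,700; Quality Lab 133,555.82 → $133,550.

Logistics: $46,250; R&D: $225,050; Warehouse: $31,350; Receiving: $159,050; Plating: $64,700; Quality Lab: $133,550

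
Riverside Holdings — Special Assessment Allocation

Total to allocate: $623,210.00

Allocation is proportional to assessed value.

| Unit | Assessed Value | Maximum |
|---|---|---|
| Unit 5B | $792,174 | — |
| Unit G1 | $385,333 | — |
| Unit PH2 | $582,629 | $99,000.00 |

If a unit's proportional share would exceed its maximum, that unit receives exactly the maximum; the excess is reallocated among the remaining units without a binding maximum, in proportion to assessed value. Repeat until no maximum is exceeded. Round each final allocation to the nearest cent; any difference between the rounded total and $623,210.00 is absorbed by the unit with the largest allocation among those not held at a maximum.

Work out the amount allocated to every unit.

Sum of assessed value: 1,760,136.
Proportional shares (ignoring caps): Unit 5B 280,484.4390; Unit G1 136,434.5590; Unit PH2 206,291.0020.
Held at cap: Unit PH2 ($99,000.00); residual $524,210.00 reallocated over remaining assessed value 1,177,507.
Remaining shares: Unit 5B 352,665.0224 → $352,665.02; Unit G1 171,544.9776 → $171,544.98.

Unit 5B: $352,665.02; Unit G1: $171,544.98; Unit PH2: $99,000.00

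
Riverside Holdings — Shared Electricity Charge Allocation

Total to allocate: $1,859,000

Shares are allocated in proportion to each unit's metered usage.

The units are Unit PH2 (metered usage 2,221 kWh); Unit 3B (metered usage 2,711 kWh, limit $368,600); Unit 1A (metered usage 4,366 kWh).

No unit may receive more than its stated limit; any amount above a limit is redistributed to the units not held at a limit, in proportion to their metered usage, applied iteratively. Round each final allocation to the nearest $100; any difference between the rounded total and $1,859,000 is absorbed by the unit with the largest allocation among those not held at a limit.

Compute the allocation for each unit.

Combined metered usage = 9,298.
Pro-rata shares before constraints: Unit PH2 444,056.68; Unit 3B 542,025.06; Unit 1A 872,918.26.
Cap binds for Unit 3B ($368,600); residual $1,490,400 reallocated over remaining metered usage 6,587.
Remaining shares: Unit PH2 502,532.02 → $502,500; Unit 1A 987,867.98 → $987,900.

Unit PH2: $502,500; Unit 3B: $368,600; Unit 1A: $987,900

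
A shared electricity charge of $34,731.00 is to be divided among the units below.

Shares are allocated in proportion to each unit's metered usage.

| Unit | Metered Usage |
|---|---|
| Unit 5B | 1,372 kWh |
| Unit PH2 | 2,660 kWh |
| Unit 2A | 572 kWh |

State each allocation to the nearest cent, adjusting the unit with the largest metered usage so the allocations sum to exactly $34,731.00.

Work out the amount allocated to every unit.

Unit 5B: $10,349.90 | Unit PH2: $20,066.13 | Unit 2A: $4,314.97

Total metered usage = 1,372 + 2,660 + 572 = 4,604.
Raw shares: Unit 5B 10,349.8983; Unit PH2 20,066.1295; Unit 2A 4,314.9722.
At nearest cent: Unit 5B $10,349.90; Unit PH2 $20,066.13; Unit 2A $4,314.97. Sum = $34,731.00.
Sum already equals the total — no adjustment.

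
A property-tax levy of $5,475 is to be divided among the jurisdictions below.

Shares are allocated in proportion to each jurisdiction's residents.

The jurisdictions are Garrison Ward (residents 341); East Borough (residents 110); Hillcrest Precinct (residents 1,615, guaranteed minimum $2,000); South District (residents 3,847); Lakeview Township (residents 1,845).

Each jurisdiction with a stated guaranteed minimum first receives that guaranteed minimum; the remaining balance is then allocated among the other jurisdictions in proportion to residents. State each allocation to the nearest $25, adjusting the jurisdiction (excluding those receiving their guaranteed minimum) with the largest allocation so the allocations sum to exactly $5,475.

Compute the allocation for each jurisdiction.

Minimums first: Hillcrest Precinct $2,000. Balance $3,475.
Balance split over remaining residents 6,143: Garrison Ward 192.90 → $200; East Borough 62.23 → $50; South District 2,176.19 → $2,175; Lakeview Township 1,043.69 → $1,050.

Garrison Ward: $200; East Borough: $50; Hillcrest Precinct: $2,000; South District: $2,175; Lakeview Township: $1,050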